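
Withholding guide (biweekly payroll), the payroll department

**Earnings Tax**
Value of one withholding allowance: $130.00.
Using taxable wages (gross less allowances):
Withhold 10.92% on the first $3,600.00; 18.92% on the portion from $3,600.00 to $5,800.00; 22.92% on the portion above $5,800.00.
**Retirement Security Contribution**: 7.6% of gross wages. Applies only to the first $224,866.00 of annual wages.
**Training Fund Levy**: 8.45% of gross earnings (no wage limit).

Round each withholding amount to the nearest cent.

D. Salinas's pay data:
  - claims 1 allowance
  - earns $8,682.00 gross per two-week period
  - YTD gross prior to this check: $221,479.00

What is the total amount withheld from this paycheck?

$2,431.16

Earnings Tax: taxable = $8,682.00 − 1×$130.00 = $8,552.00
  $809.36 + 22.92% × ($8,552.00 − $5,800.00) = $809.36 + 22.92% × $2,752.00 = $1,440.12
Retirement Security Contribution: cap $224,866.00 − YTD $221,479.00 = $3,387.00 subject; 7.6% × $3,387.00 = $257.41
Training Fund Levy: 8.45% × $8,682.00 = $733.63
Total: $1,440.12 + $257.41 + $733.63 = $2,431.16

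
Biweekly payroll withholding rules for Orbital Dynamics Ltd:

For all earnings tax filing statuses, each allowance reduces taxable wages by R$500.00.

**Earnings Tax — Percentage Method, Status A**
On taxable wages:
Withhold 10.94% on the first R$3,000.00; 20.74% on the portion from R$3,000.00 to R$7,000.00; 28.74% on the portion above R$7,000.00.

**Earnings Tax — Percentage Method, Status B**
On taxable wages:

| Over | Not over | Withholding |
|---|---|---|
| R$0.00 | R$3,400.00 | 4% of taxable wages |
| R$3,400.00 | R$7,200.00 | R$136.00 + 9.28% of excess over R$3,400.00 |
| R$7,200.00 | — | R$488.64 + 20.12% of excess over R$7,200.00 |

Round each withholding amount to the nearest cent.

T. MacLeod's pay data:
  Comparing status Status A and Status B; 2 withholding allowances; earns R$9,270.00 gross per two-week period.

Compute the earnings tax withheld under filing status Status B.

R$703.92

Earnings Tax (Status B): taxable = R$9,270.00 − 2×R$500.00 = R$8,270.00
  R$488.64 + 20.12% × (R$8,270.00 − R$7,200.00) = R$488.64 + 20.12% × R$1,070.00 = R$703.92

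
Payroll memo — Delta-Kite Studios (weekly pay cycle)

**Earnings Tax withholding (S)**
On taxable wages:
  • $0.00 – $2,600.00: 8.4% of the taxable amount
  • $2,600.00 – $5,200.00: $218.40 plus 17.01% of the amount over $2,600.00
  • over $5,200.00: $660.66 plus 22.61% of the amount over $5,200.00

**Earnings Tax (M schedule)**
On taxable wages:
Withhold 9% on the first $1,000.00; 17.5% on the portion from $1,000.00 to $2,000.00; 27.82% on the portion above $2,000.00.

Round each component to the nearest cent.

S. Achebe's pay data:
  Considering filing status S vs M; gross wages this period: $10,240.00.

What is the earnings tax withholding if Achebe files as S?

Earnings Tax (S): taxable = $10,240.00
  $660.66 + 22.61% × ($10,240.00 − $5,200.00) = $660.66 + 22.61% × $5,040.00 = $1,800.20

$1,800.20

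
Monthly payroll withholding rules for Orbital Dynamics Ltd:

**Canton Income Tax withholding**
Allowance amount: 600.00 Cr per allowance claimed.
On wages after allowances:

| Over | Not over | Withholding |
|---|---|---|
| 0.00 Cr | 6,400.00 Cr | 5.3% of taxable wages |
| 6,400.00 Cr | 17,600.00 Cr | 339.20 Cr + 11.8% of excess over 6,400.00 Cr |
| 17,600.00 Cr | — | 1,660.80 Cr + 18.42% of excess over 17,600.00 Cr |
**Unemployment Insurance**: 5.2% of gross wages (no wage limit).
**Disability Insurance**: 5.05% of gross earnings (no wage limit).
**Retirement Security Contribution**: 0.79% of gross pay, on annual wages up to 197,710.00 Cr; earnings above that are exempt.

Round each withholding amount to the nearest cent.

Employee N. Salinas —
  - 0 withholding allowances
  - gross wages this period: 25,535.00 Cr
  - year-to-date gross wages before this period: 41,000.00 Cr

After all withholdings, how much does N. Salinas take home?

Canton Income Tax: taxable = 25,535.00 Cr
  1,660.80 Cr + 18.42% × (25,535.00 Cr − 17,600.00 Cr) = 1,660.80 Cr + 18.42% × 7,935.00 Cr = 3,122.43 Cr
Unemployment Insurance: 5.2% × 25,535.00 Cr = 1,327.82 Cr
Disability Insurance: 5.05% × 25,535.00 Cr = 1,289.52 Cr
Retirement Security Contribution: 0.79% × 25,535.00 Cr = 201.73 Cr
Total withheld: 3,122.43 Cr + 1,327.82 Cr + 1,289.52 Cr + 201.73 Cr = 5,941.50 Cr
Net pay: 25,535.00 Cr − 5,941.50 Cr = 19,593.50 Cr

19,593.50 Cr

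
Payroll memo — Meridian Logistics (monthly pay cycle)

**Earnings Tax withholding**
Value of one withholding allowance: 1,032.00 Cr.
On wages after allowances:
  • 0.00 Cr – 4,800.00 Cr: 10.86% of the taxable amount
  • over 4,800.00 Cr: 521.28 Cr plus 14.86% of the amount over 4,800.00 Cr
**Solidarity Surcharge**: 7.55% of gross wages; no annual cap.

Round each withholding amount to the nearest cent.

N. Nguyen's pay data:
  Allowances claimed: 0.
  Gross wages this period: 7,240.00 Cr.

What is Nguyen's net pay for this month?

Earnings Tax: taxable = 7,240.00 Cr
  521.28 Cr + 14.86% × (7,240.00 Cr − 4,800.00 Cr) = 521.28 Cr + 14.86% × 2,440.00 Cr = 883.86 Cr
Solidarity Surcharge: 7.55% × 7,240.00 Cr = 546.62 Cr
Total withheld: 883.86 Cr + 546.62 Cr = 1,430.48 Cr
Net pay: 7,240.00 Cr − 1,430.48 Cr = 5,809.52 Cr

5,809.52 Cr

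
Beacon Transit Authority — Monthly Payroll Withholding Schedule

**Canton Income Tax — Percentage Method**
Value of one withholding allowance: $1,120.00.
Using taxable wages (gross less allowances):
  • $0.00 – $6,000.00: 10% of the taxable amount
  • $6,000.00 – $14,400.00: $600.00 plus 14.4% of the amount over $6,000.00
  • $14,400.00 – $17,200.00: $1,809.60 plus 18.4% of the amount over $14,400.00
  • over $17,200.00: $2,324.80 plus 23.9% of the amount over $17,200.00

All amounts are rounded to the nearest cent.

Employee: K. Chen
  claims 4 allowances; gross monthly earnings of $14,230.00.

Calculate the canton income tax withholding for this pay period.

$1,140.00

Canton Income Tax: taxable = $14,230.00 − 4×$1,120.00 = $9,750.00
  $600.00 + 14.4% × ($9,750.00 − $6,000.00) = $600.00 + 14.4% × $3,750.00 = $1,140.00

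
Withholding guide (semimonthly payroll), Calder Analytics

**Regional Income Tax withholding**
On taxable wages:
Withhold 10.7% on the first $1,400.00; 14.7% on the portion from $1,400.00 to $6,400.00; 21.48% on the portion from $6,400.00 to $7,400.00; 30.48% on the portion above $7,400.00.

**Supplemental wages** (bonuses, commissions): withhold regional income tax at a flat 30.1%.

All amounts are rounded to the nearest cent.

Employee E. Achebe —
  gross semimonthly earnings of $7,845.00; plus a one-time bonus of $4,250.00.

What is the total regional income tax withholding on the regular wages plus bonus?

Regional Income Tax: taxable = $7,845.00
  $1,099.60 + 30.48% × ($7,845.00 − $7,400.00) = $1,099.60 + 30.48% × $445.00 = $1,235.24
Supplemental (30.1% flat on bonus): 30.1% × $4,250.00 = $1,279.25
Total regional income tax: $1,235.24 + $1,279.25 = $2,514.49

$2,514.49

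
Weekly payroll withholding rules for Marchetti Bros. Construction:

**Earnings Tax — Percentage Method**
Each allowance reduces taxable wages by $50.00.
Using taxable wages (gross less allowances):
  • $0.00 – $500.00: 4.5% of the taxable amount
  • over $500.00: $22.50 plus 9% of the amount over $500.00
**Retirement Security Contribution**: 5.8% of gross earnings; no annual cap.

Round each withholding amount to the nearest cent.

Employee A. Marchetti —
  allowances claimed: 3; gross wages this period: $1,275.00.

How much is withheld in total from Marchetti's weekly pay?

$152.70

Earnings Tax: taxable = $1,275.00 − 3×$50.00 = $1,125.00
  $22.50 + 9% × ($1,125.00 − $500.00) = $22.50 + 9% × $625.00 = $78.75
Retirement Security Contribution: 5.8% × $1,275.00 = $73.95
Total: $78.75 + $73.95 = $152.70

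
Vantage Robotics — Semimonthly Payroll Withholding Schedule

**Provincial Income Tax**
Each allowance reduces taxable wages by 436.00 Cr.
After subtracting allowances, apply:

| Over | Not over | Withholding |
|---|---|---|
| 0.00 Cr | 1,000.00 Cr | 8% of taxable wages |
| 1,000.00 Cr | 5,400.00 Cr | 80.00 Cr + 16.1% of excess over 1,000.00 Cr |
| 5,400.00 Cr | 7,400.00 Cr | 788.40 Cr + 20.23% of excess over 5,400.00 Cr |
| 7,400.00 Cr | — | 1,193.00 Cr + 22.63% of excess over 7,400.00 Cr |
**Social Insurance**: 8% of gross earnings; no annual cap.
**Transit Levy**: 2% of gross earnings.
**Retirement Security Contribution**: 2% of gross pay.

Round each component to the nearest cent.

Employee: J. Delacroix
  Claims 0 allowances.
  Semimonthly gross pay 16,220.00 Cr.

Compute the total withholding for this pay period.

5,135.37 Cr

Provincial Income Tax: taxable = 16,220.00 Cr
  1,193.00 Cr + 22.63% × (16,220.00 Cr − 7,400.00 Cr) = 1,193.00 Cr + 22.63% × 8,820.00 Cr = 3,188.97 Cr
Social Insurance: 8% × 16,220.00 Cr = 1,297.60 Cr
Transit Levy: 2% × 16,220.00 Cr = 324.40 Cr
Retirement Security Contribution: 2% × 16,220.00 Cr = 324.40 Cr
Total: 3,188.97 Cr + 1,297.60 Cr + 324.40 Cr + 324.40 Cr = 5,135.37 Cr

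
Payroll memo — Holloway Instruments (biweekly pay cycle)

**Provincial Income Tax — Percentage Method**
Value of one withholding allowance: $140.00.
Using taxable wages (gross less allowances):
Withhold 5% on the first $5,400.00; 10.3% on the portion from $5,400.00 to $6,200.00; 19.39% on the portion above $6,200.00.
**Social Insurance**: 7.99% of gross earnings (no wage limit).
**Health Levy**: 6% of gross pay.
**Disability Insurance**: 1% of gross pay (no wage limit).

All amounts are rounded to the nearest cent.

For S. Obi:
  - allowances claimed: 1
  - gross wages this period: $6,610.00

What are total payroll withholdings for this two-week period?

$1,395.59

Provincial Income Tax: taxable = $6,610.00 − 1×$140.00 = $6,470.00
  $352.40 + 19.39% × ($6,470.00 − $6,200.00) = $352.40 + 19.39% × $270.00 = $404.75
Social Insurance: 7.99% × $6,610.00 = $528.14
Health Levy: 6% × $6,610.00 = $396.60
Disability Insurance: 1% × $6,610.00 = $66.10
Total: $404.75 + $528.14 + $396.60 + $66.10 = $1,395.59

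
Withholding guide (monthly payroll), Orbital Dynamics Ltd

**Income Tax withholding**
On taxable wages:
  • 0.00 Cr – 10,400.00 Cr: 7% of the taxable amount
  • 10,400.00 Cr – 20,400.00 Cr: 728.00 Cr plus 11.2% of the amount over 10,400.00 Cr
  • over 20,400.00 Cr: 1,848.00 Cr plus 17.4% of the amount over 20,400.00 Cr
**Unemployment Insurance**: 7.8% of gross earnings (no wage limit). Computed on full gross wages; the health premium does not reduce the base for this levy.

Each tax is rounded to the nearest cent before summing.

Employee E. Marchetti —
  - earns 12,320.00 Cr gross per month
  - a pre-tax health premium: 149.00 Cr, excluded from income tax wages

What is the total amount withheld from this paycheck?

1,887.31 Cr

Income Tax: taxable = 12,320.00 Cr − 149.00 Cr = 12,171.00 Cr
  728.00 Cr + 11.2% × (12,171.00 Cr − 10,400.00 Cr) = 728.00 Cr + 11.2% × 1,771.00 Cr = 926.35 Cr
Unemployment Insurance: 7.8% × 12,320.00 Cr = 960.96 Cr
Total: 926.35 Cr + 960.96 Cr = 1,887.31 Cr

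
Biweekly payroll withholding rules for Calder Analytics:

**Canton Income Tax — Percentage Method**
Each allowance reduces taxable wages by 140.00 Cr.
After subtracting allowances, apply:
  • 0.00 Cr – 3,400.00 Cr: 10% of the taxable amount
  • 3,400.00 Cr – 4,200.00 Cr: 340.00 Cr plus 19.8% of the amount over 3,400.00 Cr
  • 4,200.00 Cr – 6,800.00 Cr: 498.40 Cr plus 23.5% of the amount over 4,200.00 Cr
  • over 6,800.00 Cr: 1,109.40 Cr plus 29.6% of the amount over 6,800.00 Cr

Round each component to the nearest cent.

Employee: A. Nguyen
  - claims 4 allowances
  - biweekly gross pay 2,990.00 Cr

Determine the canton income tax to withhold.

243.00 Cr

Canton Income Tax: taxable = 2,990.00 Cr − 4×140.00 Cr = 2,430.00 Cr
  10% × 2,430.00 Cr = 243.00 Cr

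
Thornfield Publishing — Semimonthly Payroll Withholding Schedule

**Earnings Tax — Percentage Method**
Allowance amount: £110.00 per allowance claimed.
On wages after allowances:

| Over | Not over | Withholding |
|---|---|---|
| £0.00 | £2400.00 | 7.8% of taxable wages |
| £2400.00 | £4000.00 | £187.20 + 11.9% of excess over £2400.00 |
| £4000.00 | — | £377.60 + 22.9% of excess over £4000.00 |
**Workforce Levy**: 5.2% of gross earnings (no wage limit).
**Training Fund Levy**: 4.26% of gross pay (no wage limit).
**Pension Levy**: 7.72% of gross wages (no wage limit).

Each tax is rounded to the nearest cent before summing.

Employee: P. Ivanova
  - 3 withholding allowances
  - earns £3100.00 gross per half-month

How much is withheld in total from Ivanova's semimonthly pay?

Earnings Tax: taxable = £3100.00 − 3×£110.00 = £2770.00
  £187.20 + 11.9% × (£2770.00 − £2400.00) = £187.20 + 11.9% × £370.00 = £231.23
Workforce Levy: 5.2% × £3100.00 = £161.20
Training Fund Levy: 4.26% × £3100.00 = £132.06
Pension Levy: 7.72% × £3100.00 = £239.32
Total: £231.23 + £161.20 + £132.06 + £239.32 = £763.81

£763.81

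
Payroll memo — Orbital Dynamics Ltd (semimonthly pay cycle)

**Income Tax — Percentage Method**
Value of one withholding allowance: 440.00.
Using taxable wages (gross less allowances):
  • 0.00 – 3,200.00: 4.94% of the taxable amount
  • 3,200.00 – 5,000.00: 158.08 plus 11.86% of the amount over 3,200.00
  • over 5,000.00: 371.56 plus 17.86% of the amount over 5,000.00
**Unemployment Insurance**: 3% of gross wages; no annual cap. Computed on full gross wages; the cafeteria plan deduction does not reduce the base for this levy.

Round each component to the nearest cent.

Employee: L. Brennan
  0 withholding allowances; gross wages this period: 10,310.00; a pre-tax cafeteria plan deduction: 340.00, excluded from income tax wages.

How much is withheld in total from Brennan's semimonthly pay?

Income Tax: taxable = 10,310.00 − 340.00 = 9,970.00
  371.56 + 17.86% × (9,970.00 − 5,000.00) = 371.56 + 17.86% × 4,970.00 = 1,259.20
Unemployment Insurance: 3% × 10,310.00 = 309.30
Total: 1,259.20 + 309.30 = 1,568.50

1,568.50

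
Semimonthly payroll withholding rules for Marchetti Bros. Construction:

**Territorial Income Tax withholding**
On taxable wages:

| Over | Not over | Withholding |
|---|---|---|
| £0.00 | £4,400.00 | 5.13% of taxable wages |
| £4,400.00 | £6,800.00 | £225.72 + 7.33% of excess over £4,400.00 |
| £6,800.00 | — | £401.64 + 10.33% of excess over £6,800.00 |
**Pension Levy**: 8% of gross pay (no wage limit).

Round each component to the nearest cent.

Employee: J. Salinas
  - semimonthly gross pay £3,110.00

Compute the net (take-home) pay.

Territorial Income Tax: taxable = £3,110.00
  5.13% × £3,110.00 = £159.54
Pension Levy: 8% × £3,110.00 = £248.80
Total withheld: £159.54 + £248.80 = £408.34
Net pay: £3,110.00 − £408.34 = £2,701.66

£2,701.66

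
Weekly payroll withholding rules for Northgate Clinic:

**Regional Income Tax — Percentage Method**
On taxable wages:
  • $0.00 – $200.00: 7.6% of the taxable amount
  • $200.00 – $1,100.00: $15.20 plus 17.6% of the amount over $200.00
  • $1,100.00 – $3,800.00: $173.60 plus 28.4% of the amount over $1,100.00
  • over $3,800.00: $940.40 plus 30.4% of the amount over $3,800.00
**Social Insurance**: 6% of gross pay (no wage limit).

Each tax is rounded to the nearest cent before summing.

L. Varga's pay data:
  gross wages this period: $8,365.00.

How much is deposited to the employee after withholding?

$5,534.94

Regional Income Tax: taxable = $8,365.00
  $940.40 + 30.4% × ($8,365.00 − $3,800.00) = $940.40 + 30.4% × $4,565.00 = $2,328.16
Social Insurance: 6% × $8,365.00 = $501.90
Total withheld: $2,328.16 + $501.90 = $2,830.06
Net pay: $8,365.00 − $2,830.06 = $5,534.94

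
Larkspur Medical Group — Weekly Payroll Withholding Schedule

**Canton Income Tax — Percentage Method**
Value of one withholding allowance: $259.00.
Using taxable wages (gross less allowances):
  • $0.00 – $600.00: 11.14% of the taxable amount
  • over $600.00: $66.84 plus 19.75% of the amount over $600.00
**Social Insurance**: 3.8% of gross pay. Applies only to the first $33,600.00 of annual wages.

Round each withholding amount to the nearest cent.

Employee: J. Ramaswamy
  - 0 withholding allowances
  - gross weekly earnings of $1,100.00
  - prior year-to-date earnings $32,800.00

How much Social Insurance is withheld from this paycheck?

$30.40

Social Insurance: cap $33,600.00 − YTD $32,800.00 = $800.00 subject; 3.8% × $800.00 = $30.40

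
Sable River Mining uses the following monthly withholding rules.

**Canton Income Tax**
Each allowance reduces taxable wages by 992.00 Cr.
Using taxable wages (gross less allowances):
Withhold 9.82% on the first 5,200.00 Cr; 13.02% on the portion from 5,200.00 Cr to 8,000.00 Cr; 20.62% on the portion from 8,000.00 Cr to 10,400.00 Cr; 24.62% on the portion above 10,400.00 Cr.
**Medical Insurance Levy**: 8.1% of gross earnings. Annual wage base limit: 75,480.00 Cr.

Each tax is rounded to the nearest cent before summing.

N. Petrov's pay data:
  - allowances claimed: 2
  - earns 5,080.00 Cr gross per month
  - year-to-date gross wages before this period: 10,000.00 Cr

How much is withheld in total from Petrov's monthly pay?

Canton Income Tax: taxable = 5,080.00 Cr − 2×992.00 Cr = 3,096.00 Cr
  9.82% × 3,096.00 Cr = 304.03 Cr
Medical Insurance Levy: 8.1% × 5,080.00 Cr = 411.48 Cr
Total: 304.03 Cr + 411.48 Cr = 715.51 Cr

715.51 Cr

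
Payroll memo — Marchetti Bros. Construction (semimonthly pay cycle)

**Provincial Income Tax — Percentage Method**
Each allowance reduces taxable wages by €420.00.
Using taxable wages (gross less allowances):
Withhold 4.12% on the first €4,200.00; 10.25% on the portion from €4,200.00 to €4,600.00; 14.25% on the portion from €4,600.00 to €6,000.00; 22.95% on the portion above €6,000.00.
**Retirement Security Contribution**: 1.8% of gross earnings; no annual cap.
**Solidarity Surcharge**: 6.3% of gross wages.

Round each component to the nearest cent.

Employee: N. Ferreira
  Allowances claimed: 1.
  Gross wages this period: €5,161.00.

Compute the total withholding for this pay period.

€652.17

Provincial Income Tax: taxable = €5,161.00 − 1×€420.00 = €4,741.00
  €214.04 + 14.25% × (€4,741.00 − €4,600.00) = €214.04 + 14.25% × €141.00 = €234.13
Retirement Security Contribution: 1.8% × €5,161.00 = €92.90
Solidarity Surcharge: 6.3% × €5,161.00 = €325.14
Total: €234.13 + €92.90 + €325.14 = €652.17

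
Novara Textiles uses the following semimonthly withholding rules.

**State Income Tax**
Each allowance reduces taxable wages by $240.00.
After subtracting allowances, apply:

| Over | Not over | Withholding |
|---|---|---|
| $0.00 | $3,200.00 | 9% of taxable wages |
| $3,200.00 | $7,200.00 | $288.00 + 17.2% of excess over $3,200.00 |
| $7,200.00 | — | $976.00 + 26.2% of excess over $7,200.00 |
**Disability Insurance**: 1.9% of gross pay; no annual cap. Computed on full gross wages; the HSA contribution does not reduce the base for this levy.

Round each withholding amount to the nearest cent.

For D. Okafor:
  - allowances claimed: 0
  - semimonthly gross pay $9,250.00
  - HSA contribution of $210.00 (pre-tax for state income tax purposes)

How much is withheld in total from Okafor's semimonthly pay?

State Income Tax: taxable = $9,250.00 − $210.00 = $9,040.00
  $976.00 + 26.2% × ($9,040.00 − $7,200.00) = $976.00 + 26.2% × $1,840.00 = $1,458.08
Disability Insurance: 1.9% × $9,250.00 = $175.75
Total: $1,458.08 + $175.75 = $1,633.83

$1,633.83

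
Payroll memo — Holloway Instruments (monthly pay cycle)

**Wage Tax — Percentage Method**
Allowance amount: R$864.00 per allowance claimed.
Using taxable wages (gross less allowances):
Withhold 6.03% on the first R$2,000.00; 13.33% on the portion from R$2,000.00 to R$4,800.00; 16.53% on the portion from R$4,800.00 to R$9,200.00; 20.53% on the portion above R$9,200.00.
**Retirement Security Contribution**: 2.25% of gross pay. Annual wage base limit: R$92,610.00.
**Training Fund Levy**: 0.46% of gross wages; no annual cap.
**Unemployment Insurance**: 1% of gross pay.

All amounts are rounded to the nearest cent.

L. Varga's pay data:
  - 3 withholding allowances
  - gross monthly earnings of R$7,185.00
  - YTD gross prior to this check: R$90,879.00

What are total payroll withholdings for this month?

Wage Tax: taxable = R$7,185.00 − 3×R$864.00 = R$4,593.00
  R$120.60 + 13.33% × (R$4,593.00 − R$2,000.00) = R$120.60 + 13.33% × R$2,593.00 = R$466.25
Retirement Security Contribution: cap R$92,610.00 − YTD R$90,879.00 = R$1,731.00 subject; 2.25% × R$1,731.00 = R$38.95
Training Fund Levy: 0.46% × R$7,185.00 = R$33.05
Unemployment Insurance: 1% × R$7,185.00 = R$71.85
Total: R$466.25 + R$38.95 + R$33.05 + R$71.85 = R$610.10

R$610.10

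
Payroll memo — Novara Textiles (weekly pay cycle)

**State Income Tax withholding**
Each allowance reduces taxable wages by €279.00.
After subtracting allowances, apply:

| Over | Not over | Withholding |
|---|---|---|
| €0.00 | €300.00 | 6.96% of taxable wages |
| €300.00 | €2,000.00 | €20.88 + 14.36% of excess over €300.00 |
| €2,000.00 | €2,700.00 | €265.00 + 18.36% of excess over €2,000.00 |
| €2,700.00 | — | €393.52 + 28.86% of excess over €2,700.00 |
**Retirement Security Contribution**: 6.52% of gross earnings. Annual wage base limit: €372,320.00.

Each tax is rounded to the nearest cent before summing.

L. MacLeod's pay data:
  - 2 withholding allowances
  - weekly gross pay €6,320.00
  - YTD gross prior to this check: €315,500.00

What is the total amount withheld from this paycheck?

State Income Tax: taxable = €6,320.00 − 2×€279.00 = €5,762.00
  €393.52 + 28.86% × (€5,762.00 − €2,700.00) = €393.52 + 28.86% × €3,062.00 = €1,277.21
Retirement Security Contribution: 6.52% × €6,320.00 = €412.06
Total: €1,277.21 + €412.06 = €1,689.27

€1,689.27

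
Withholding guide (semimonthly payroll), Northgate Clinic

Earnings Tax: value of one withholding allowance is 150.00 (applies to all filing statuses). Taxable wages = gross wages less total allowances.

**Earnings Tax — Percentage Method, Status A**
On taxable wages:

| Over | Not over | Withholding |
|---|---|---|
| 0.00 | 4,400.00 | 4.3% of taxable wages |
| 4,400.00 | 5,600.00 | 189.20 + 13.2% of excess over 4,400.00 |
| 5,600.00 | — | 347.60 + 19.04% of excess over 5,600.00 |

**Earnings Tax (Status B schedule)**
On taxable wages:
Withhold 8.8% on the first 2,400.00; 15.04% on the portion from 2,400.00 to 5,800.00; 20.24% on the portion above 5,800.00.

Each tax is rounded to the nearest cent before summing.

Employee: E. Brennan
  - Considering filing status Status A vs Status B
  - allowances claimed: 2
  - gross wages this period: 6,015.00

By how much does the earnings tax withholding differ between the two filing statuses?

340.28

Earnings Tax (Status A): taxable = 6,015.00 − 2×150.00 = 5,715.00
  347.60 + 19.04% × (5,715.00 − 5,600.00) = 347.60 + 19.04% × 115.00 = 369.50
Earnings Tax (Status B): taxable = 6,015.00 − 2×150.00 = 5,715.00
  211.20 + 15.04% × (5,715.00 − 2,400.00) = 211.20 + 15.04% × 3,315.00 = 709.78
Difference: |369.50 − 709.78| = 340.28 (higher under Status B)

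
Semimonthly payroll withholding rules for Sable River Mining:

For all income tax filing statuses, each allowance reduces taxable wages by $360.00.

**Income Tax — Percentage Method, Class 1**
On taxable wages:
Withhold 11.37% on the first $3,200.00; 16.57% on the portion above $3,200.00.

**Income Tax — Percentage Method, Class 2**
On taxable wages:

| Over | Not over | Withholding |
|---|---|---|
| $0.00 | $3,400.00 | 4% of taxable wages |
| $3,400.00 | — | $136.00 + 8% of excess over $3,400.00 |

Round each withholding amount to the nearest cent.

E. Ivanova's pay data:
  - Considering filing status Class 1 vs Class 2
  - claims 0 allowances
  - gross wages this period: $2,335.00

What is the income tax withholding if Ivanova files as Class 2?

$93.40

Income Tax (Class 2): taxable = $2,335.00
  4% × $2,335.00 = $93.40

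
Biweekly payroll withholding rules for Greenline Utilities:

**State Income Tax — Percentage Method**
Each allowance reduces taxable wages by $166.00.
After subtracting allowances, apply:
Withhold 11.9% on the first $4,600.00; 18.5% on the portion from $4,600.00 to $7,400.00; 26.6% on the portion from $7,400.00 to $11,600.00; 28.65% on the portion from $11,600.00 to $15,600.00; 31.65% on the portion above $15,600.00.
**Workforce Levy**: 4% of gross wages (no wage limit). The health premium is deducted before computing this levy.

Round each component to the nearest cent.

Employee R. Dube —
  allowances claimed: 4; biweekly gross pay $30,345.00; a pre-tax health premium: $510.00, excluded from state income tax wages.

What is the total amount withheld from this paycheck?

$8,817.22

State Income Tax: taxable = $30,345.00 − $510.00 − 4×$166.00 = $29,171.00
  $3,328.60 + 31.65% × ($29,171.00 − $15,600.00) = $3,328.60 + 31.65% × $13,571.00 = $7,623.82
Workforce Levy: 4% × $29,835.00 = $1,193.40
Total: $7,623.82 + $1,193.40 = $8,817.22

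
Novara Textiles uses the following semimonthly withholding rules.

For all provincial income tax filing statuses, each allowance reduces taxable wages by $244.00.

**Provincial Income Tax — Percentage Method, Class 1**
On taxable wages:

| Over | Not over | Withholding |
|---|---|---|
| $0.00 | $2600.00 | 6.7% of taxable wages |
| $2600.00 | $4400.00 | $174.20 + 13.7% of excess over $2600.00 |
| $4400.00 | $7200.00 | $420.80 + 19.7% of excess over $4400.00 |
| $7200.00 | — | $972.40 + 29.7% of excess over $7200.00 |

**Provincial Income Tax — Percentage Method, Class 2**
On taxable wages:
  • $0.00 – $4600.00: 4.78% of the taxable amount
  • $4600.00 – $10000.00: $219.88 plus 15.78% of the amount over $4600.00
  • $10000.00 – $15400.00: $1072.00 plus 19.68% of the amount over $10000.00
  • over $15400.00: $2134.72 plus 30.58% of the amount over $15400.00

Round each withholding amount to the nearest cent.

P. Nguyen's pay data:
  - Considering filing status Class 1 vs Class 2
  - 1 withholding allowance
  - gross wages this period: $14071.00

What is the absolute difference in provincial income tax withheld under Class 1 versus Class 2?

Provincial Income Tax (Class 1): taxable = $14071.00 − 1×$244.00 = $13827.00
  $972.40 + 29.7% × ($13827.00 − $7200.00) = $972.40 + 29.7% × $6627.00 = $2940.62
Provincial Income Tax (Class 2): taxable = $14071.00 − 1×$244.00 = $13827.00
  $1072.00 + 19.68% × ($13827.00 − $10000.00) = $1072.00 + 19.68% × $3827.00 = $1825.15
Difference: |$2940.62 − $1825.15| = $1115.47 (higher under Class 1)

$1115.47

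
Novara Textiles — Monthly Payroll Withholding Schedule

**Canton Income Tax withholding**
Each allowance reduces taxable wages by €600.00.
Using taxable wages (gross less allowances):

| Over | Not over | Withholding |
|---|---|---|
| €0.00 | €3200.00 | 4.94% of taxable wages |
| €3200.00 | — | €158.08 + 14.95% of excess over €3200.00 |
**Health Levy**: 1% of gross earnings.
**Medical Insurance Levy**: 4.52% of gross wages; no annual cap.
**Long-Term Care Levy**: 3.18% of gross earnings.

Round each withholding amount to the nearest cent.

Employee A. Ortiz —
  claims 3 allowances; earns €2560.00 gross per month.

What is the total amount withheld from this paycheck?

€260.26

Canton Income Tax: taxable = €2560.00 − 3×€600.00 = €760.00
  4.94% × €760.00 = €37.54
Health Levy: 1% × €2560.00 = €25.60
Medical Insurance Levy: 4.52% × €2560.00 = €115.71
Long-Term Care Levy: 3.18% × €2560.00 = €81.41
Total: €37.54 + €25.60 + €115.71 + €81.41 = €260.26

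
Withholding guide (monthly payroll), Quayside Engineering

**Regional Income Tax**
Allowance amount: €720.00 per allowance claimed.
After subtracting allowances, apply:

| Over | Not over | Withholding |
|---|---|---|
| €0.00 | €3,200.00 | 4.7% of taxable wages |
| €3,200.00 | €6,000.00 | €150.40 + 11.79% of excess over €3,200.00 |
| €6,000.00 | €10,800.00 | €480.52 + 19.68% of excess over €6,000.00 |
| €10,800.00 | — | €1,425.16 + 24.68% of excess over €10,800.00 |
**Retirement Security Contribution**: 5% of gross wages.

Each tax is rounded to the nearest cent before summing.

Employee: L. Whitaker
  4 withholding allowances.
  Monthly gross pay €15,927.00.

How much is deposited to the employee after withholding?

Regional Income Tax: taxable = €15,927.00 − 4×€720.00 = €13,047.00
  €1,425.16 + 24.68% × (€13,047.00 − €10,800.00) = €1,425.16 + 24.68% × €2,247.00 = €1,979.72
Retirement Security Contribution: 5% × €15,927.00 = €796.35
Total withheld: €1,979.72 + €796.35 = €2,776.07
Net pay: €15,927.00 − €2,776.07 = €13,150.93

€13,150.93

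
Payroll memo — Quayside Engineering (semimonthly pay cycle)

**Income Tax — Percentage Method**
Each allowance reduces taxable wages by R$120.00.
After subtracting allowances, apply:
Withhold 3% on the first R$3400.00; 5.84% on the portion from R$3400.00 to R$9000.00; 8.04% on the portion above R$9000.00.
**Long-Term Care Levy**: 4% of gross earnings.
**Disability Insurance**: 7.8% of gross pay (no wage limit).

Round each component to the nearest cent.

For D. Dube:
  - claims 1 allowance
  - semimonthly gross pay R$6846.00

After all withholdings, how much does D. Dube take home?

Income Tax: taxable = R$6846.00 − 1×R$120.00 = R$6726.00
  R$102.00 + 5.84% × (R$6726.00 − R$3400.00) = R$102.00 + 5.84% × R$3326.00 = R$296.24
Long-Term Care Levy: 4% × R$6846.00 = R$273.84
Disability Insurance: 7.8% × R$6846.00 = R$533.99
Total withheld: R$296.24 + R$273.84 + R$533.99 = R$1104.07
Net pay: R$6846.00 − R$1104.07 = R$5741.93

R$5741.93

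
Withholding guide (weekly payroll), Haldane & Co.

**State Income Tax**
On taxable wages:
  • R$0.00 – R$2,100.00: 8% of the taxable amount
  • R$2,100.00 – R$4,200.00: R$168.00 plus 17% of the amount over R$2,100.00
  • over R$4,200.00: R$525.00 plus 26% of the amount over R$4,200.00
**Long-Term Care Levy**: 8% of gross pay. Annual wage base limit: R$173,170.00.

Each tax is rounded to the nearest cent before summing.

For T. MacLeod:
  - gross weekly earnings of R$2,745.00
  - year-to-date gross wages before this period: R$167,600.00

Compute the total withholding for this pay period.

State Income Tax: taxable = R$2,745.00
  R$168.00 + 17% × (R$2,745.00 − R$2,100.00) = R$168.00 + 17% × R$645.00 = R$277.65
Long-Term Care Levy: 8% × R$2,745.00 = R$219.60
Total: R$277.65 + R$219.60 = R$497.25

R$497.25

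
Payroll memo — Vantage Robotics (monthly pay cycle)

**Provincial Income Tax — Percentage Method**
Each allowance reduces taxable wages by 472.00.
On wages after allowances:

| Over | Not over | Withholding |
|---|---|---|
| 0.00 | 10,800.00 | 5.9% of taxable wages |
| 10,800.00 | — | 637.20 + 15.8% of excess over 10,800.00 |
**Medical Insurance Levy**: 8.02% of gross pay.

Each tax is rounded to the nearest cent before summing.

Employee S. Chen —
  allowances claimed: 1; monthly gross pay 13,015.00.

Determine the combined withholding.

1,956.39

Provincial Income Tax: taxable = 13,015.00 − 1×472.00 = 12,543.00
  637.20 + 15.8% × (12,543.00 − 10,800.00) = 637.20 + 15.8% × 1,743.00 = 912.59
Medical Insurance Levy: 8.02% × 13,015.00 = 1,043.80
Total: 912.59 + 1,043.80 = 1,956.39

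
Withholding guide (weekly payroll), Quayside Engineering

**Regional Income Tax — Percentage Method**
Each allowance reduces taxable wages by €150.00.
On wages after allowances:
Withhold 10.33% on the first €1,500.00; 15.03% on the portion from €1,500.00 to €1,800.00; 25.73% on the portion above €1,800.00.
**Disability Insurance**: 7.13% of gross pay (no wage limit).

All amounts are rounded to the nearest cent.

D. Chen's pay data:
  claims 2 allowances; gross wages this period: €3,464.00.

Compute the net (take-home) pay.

Regional Income Tax: taxable = €3,464.00 − 2×€150.00 = €3,164.00
  €200.04 + 25.73% × (€3,164.00 − €1,800.00) = €200.04 + 25.73% × €1,364.00 = €551.00
Disability Insurance: 7.13% × €3,464.00 = €246.98
Total withheld: €551.00 + €246.98 = €797.98
Net pay: €3,464.00 − €797.98 = €2,666.02

€2,666.02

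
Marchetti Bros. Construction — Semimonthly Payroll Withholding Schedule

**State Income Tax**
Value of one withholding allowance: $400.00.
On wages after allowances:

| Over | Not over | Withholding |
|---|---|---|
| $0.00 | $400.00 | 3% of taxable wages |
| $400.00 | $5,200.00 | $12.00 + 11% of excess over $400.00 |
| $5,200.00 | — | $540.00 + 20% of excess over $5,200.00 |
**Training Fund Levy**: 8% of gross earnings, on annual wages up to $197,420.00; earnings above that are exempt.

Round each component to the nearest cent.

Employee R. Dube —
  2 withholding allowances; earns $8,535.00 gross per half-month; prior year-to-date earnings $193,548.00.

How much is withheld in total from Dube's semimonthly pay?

$1,356.76

State Income Tax: taxable = $8,535.00 − 2×$400.00 = $7,735.00
  $540.00 + 20% × ($7,735.00 − $5,200.00) = $540.00 + 20% × $2,535.00 = $1,047.00
Training Fund Levy: cap $197,420.00 − YTD $193,548.00 = $3,872.00 subject; 8% × $3,872.00 = $309.76
Total: $1,047.00 + $309.76 = $1,356.76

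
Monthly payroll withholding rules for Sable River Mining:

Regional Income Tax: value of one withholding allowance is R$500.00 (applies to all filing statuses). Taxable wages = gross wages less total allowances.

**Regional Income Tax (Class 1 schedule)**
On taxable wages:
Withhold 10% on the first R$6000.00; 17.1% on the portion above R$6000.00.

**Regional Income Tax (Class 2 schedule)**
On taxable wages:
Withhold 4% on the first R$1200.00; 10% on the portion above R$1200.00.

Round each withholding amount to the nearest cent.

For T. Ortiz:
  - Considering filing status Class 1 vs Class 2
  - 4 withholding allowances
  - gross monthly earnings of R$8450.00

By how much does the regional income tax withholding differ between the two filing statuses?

Regional Income Tax (Class 1): taxable = R$8450.00 − 4×R$500.00 = R$6450.00
  R$600.00 + 17.1% × (R$6450.00 − R$6000.00) = R$600.00 + 17.1% × R$450.00 = R$676.95
Regional Income Tax (Class 2): taxable = R$8450.00 − 4×R$500.00 = R$6450.00
  R$48.00 + 10% × (R$6450.00 − R$1200.00) = R$48.00 + 10% × R$5250.00 = R$573.00
Difference: |R$676.95 − R$573.00| = R$103.95 (higher under Class 1)

R$103.95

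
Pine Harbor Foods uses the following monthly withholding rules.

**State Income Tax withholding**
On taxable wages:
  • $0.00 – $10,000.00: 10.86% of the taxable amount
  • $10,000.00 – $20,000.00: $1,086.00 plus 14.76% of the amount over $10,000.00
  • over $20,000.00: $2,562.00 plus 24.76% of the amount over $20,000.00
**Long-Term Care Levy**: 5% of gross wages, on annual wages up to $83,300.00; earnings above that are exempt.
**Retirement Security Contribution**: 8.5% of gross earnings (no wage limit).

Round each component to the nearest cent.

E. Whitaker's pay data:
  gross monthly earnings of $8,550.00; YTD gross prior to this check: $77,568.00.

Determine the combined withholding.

State Income Tax: taxable = $8,550.00
  10.86% × $8,550.00 = $928.53
Long-Term Care Levy: cap $83,300.00 − YTD $77,568.00 = $5,732.00 subject; 5% × $5,732.00 = $286.60
Retirement Security Contribution: 8.5% × $8,550.00 = $726.75
Total: $928.53 + $286.60 + $726.75 = $1,941.88

$1,941.88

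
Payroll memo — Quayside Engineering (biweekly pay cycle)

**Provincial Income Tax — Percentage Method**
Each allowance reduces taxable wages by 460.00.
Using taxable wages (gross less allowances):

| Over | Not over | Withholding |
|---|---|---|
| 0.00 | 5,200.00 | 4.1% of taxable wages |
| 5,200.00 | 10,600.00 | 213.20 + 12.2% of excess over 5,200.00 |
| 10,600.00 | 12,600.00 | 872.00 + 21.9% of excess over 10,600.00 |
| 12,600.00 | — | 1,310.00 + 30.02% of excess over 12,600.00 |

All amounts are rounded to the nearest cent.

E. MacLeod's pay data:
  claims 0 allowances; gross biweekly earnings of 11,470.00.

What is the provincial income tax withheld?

Provincial Income Tax: taxable = 11,470.00
  872.00 + 21.9% × (11,470.00 − 10,600.00) = 872.00 + 21.9% × 870.00 = 1,062.53

1,062.53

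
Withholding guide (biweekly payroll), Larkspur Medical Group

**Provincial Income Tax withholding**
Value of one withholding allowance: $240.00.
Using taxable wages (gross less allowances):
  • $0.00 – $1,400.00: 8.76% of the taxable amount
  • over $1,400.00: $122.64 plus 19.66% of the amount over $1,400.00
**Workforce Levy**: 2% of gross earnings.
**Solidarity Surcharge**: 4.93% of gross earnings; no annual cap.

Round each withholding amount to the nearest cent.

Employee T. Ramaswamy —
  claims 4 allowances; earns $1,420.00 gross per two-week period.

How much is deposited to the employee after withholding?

$1,281.29

Provincial Income Tax: taxable = $1,420.00 − 4×$240.00 = $460.00
  8.76% × $460.00 = $40.30
Workforce Levy: 2% × $1,420.00 = $28.40
Solidarity Surcharge: 4.93% × $1,420.00 = $70.01
Total withheld: $40.30 + $28.40 + $70.01 = $138.71
Net pay: $1,420.00 − $138.71 = $1,281.29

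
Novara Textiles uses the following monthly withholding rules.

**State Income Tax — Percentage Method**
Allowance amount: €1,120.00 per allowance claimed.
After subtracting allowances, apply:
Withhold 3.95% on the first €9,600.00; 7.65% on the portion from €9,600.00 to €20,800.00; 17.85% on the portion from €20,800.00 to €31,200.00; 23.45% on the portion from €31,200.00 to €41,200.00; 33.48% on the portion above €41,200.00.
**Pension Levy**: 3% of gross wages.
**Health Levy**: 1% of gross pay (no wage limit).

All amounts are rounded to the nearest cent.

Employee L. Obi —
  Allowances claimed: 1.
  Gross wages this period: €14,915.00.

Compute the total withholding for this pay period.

€1,296.72

State Income Tax: taxable = €14,915.00 − 1×€1,120.00 = €13,795.00
  €379.20 + 7.65% × (€13,795.00 − €9,600.00) = €379.20 + 7.65% × €4,195.00 = €700.12
Pension Levy: 3% × €14,915.00 = €447.45
Health Levy: 1% × €14,915.00 = €149.15
Total: €700.12 + €447.45 + €149.15 = €1,296.72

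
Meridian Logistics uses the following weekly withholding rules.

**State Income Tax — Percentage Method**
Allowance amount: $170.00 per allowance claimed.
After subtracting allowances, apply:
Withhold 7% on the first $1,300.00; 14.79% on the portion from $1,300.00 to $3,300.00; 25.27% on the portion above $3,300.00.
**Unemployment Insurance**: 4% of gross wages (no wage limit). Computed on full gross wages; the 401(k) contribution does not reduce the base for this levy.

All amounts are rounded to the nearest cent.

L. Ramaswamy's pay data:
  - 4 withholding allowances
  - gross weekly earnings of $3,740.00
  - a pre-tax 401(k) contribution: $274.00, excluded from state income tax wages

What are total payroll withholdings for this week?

State Income Tax: taxable = $3,740.00 − $274.00 − 4×$170.00 = $2,786.00
  $91.00 + 14.79% × ($2,786.00 − $1,300.00) = $91.00 + 14.79% × $1,486.00 = $310.78
Unemployment Insurance: 4% × $3,740.00 = $149.60
Total: $310.78 + $149.60 = $460.38

$460.38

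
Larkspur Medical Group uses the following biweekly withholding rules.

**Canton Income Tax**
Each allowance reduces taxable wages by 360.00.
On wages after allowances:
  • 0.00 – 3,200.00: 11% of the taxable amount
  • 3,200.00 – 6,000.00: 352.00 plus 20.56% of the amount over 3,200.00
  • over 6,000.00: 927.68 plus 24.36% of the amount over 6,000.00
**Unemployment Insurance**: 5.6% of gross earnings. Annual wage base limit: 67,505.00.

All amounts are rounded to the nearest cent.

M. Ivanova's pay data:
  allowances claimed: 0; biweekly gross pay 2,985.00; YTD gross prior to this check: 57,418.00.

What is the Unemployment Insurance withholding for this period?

167.16

Unemployment Insurance: 5.6% × 2,985.00 = 167.16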